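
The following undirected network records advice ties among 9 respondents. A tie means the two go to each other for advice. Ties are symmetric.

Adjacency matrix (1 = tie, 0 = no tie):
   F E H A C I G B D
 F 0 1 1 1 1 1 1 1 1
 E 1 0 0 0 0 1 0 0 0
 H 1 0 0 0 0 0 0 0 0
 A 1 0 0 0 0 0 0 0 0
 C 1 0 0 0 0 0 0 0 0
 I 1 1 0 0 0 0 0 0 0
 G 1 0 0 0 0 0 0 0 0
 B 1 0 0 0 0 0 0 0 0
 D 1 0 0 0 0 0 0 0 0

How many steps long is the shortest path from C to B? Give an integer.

2

One shortest route is C – F – B, which uses 2 edges, and C and B are not directly tied, so nothing shorter exists. So d(C,B) = 2.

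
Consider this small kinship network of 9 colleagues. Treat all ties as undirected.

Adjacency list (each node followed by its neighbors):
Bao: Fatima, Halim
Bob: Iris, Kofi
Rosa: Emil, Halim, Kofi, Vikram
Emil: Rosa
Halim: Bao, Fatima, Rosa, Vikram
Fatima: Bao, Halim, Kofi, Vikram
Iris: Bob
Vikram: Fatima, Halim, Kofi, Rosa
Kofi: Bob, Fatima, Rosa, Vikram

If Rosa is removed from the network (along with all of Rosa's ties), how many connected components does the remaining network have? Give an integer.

2

Without Rosa, the remaining ties split the others into: {Bao, Bob, Fatima, Halim, Iris, Kofi, Vikram}; {Emil}.
That's 2 separate components.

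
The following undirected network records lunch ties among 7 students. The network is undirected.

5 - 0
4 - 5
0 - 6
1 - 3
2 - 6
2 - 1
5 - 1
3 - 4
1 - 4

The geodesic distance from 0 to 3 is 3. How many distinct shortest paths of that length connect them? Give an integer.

2

The shortest distance is 3. The length-3 paths are: 0–5–1–3; 0–5–4–3.
That gives 2 distinct shortest paths.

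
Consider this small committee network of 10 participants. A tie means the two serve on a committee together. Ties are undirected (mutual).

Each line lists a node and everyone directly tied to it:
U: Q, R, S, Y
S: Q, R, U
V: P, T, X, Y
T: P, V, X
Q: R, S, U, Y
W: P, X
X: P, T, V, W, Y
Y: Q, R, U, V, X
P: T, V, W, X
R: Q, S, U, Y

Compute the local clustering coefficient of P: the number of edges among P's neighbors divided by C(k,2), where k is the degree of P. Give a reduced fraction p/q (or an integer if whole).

2/3

P's neighbors: T, V, W, and X (k = 4).
Possible neighbor pairs: C(4,2) = 6. Edges among them: T–V, T–X, V–X, W–X → e = 4.
Clustering(P) = 4/6 = 2/3.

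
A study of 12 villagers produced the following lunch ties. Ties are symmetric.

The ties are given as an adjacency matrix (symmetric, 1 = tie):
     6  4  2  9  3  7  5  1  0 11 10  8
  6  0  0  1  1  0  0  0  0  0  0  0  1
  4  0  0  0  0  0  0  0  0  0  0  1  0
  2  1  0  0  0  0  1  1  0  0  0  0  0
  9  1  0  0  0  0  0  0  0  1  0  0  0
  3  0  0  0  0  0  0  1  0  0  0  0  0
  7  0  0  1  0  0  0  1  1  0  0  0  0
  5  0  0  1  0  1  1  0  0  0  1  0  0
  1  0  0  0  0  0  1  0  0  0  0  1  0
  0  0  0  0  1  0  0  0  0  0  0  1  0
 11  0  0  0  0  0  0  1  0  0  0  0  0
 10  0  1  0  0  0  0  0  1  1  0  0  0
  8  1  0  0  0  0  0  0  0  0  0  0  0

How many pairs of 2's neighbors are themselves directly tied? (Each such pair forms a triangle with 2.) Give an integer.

1

2's neighbors: 5, 6, and 7.
Neighbor pairs that are themselves tied: 2–5–7. Each forms one triangle with 2, for 1 in total.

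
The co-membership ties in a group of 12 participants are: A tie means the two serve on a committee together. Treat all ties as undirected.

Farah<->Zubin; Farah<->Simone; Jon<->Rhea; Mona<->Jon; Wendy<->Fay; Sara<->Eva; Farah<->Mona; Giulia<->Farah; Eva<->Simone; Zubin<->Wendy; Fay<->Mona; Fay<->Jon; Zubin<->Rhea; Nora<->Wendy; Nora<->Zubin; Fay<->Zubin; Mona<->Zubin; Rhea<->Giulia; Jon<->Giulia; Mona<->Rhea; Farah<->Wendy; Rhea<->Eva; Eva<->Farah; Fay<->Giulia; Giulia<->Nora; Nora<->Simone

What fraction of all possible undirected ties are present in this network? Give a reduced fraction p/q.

13/33

There are 26 edges and 12 nodes, so the maximum possible is C(12,2) = 66.
Density = 26/66 = 13/33.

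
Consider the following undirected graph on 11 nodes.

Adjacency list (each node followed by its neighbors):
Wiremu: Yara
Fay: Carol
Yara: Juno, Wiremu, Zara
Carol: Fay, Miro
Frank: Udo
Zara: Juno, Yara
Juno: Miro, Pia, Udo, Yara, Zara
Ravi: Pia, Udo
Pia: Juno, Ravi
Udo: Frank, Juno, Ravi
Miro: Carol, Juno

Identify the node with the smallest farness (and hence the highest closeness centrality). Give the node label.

Farness (sum of distances to all others) for each node — Carol:28, Fay:37, Frank:30, Juno:16, Miro:21, Pia:23, Ravi:28, Udo:21, Wiremu:31, Yara:22, Zara:23.
The smallest farness is 16, for Juno, so Juno has the highest closeness.

Juno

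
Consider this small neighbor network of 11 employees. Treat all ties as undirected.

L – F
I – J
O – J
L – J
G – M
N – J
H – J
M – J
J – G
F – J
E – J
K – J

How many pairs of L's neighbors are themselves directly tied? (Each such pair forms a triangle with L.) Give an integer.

1

L's neighbors: F and J.
Neighbor pairs that are themselves tied: L–F–J. Each forms one triangle with L, for 1 in total.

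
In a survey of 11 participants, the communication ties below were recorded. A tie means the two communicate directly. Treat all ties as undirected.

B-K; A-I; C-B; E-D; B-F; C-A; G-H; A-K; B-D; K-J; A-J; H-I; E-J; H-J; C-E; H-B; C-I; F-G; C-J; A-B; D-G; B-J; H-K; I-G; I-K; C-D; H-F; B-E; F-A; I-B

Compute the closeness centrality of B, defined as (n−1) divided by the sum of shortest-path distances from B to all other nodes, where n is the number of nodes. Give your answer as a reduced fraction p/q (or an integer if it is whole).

10/11

Distances from B: A:1, C:1, D:1, E:1, F:1, G:2, H:1, I:1, J:1, K:1. Sum = 11.
n = 11, so closeness = 10/11.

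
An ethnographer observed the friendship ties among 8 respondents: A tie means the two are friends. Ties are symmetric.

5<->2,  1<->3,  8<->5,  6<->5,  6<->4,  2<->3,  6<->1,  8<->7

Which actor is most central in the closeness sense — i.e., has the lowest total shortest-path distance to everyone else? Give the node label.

5

Farness (sum of distances to all others) for each node — 1:15, 2:14, 3:16, 4:18, 5:11, 6:12, 7:21, 8:15.
The smallest farness is 11, for 5, so 5 has the highest closeness.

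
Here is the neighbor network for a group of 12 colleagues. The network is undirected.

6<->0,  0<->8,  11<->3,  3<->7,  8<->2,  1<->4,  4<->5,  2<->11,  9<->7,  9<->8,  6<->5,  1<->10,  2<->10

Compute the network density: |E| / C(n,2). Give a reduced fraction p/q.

13/66

There are 13 edges and 12 nodes, so the maximum possible is C(12,2) = 66.
Density = 13/66.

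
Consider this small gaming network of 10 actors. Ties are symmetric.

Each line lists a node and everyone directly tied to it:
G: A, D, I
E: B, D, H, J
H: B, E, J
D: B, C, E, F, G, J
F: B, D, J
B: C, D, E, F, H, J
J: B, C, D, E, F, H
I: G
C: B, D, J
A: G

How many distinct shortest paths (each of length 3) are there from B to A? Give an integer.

1

The shortest distance is 3, and the only length-3 path is B–D–G–A. So there is exactly 1 shortest path.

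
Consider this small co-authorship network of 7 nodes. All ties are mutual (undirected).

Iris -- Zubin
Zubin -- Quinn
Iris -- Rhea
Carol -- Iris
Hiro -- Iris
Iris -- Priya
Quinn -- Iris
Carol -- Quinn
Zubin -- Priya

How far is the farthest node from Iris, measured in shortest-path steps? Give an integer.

1

Distances from Iris: Carol:1, Hiro:1, Priya:1, Quinn:1, Rhea:1, Zubin:1.
The largest is 1 (to Priya, Rhea, Zubin, Carol, Quinn, and Hiro), so the eccentricity of Iris is 1.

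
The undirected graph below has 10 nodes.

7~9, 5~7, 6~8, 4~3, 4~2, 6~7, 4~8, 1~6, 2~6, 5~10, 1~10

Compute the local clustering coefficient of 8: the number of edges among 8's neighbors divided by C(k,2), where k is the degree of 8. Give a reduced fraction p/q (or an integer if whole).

8's neighbors: 4 and 6 (k = 2).
Possible neighbor pairs: C(2,2) = 1. Edges among them: none → e = 0.
Clustering(8) = 0/1.

0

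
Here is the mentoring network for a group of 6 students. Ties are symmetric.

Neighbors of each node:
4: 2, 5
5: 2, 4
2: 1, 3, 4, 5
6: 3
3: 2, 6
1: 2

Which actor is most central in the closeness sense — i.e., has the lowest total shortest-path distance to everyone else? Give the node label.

2

Farness (sum of distances to all others) for each node — 1:10, 2:6, 3:8, 4:9, 5:9, 6:12.
The smallest farness is 6, for 2, so 2 has the highest closeness.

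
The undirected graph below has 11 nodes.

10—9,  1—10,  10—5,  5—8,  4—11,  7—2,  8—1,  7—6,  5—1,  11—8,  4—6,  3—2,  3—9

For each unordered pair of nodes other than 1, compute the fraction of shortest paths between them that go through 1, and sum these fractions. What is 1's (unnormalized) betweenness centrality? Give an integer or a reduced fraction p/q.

13/3

Pairs whose geodesics pass through 1 — 9–8: 1/2; 9–11: 1/2; 9–4: 1/3; 10–8: 1/2; 10–11: 1/2; 10–4: 1/2; 10–6: 1/3; 8–2: 1/3; 8–3: 1/2; 11–3: 1/3.
All other pairs contribute 0.
Summing the contributions gives betweenness(1) = 13/3.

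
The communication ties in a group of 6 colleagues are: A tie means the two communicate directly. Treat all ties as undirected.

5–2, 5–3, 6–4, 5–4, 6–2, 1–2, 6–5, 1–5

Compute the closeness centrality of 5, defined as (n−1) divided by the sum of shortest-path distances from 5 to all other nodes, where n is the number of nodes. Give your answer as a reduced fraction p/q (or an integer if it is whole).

Distances from 5: 1:1, 2:1, 3:1, 4:1, 6:1. Sum = 5.
n = 6, so closeness = 5/5 = 1.

1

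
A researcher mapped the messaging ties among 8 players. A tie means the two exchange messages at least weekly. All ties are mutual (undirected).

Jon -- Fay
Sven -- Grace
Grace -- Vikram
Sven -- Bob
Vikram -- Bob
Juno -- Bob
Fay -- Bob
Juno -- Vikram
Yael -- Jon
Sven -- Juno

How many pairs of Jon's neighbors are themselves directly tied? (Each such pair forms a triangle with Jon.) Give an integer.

0

Jon's neighbors are Fay and Yael, but none of them are tied to each other, so no triangle contains Jon.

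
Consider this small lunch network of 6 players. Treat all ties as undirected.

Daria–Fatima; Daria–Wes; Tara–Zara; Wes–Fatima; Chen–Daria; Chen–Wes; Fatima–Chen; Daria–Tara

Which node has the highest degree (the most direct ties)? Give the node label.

Degrees — Chen:3, Daria:4, Fatima:3, Tara:2, Wes:3, Zara:1.
The maximum is 4, attained only by Daria.

Daria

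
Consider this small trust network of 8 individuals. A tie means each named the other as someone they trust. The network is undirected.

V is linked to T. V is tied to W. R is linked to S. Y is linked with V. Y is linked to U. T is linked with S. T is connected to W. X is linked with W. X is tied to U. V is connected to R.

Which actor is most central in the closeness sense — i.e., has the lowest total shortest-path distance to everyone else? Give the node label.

V

Farness (sum of distances to all others) for each node — R:14, S:16, T:12, U:16, V:10, W:11, X:14, Y:13.
The smallest farness is 10, for V, so V has the highest closeness.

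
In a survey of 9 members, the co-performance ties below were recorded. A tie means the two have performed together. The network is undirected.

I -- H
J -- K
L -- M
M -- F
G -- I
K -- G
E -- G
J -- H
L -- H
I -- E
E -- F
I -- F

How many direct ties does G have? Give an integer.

G is directly tied to E, I, and K. That is 3 neighbors, so the degree of G is 3.

3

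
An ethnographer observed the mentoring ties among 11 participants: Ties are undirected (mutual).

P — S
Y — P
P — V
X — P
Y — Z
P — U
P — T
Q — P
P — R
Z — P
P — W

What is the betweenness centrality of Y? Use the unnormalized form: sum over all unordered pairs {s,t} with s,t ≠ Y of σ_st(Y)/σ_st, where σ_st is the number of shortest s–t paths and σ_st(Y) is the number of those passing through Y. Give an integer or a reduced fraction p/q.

No shortest path between any pair of other nodes passes through Y.
Summing the contributions gives betweenness(Y) = 0.

0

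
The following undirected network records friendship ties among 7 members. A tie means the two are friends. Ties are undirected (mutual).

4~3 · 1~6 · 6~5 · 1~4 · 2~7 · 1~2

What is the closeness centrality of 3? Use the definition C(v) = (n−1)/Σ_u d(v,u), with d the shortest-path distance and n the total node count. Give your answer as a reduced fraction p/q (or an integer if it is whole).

Distances from 3: 1:2, 2:3, 4:1, 5:4, 6:3, 7:4. Sum = 17.
n = 7, so closeness = 6/17.

6/17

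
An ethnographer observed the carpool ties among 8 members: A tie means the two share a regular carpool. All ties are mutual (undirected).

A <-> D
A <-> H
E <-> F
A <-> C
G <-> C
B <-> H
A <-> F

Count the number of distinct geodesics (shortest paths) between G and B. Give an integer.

1

The shortest distance is 4, and the only length-4 path is G–C–A–H–B. So there is exactly 1 shortest path.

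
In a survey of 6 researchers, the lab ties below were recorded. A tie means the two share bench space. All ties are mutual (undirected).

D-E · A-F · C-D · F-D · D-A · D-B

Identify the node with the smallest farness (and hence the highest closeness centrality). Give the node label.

D

Farness (sum of distances to all others) for each node — A:8, B:9, C:9, D:5, E:9, F:8.
The smallest farness is 5, for D, so D has the highest closeness.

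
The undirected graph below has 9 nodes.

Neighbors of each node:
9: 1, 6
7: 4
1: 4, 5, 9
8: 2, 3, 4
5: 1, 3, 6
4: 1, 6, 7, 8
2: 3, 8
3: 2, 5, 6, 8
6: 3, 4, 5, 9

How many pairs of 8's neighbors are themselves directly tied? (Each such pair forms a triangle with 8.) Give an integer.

8's neighbors: 2, 3, and 4.
Neighbor pairs that are themselves tied: 8–2–3. Each forms one triangle with 8, for 1 in total.

1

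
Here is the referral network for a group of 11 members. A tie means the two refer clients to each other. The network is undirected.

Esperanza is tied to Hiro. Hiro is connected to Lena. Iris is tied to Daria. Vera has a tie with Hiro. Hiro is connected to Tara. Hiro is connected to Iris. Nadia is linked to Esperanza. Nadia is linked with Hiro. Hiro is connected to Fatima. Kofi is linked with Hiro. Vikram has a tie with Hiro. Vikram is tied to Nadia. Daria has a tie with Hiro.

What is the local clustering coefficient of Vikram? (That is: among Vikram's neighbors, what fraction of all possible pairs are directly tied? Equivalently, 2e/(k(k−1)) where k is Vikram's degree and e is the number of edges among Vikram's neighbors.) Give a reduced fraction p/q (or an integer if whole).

Vikram's neighbors: Hiro and Nadia (k = 2).
Possible neighbor pairs: C(2,2) = 1. Edges among them: Hiro–Nadia → e = 1.
Clustering(Vikram) = 1/1.

1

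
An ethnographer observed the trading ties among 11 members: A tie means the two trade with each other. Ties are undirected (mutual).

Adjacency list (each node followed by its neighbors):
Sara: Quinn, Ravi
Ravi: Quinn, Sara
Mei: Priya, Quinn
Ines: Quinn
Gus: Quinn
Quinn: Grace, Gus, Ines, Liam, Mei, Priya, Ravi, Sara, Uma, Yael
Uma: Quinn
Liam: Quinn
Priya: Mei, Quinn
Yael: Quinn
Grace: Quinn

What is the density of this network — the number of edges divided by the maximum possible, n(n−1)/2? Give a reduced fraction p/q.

12/55

There are 12 edges and 11 nodes, so the maximum possible is C(11,2) = 55.
Density = 12/55.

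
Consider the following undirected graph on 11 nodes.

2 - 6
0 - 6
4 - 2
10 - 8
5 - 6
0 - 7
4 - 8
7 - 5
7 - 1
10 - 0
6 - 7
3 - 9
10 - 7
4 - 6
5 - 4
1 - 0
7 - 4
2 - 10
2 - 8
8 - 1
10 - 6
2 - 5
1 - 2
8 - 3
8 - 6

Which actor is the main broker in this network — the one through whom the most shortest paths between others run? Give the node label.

Unnormalized betweenness of each node: 0:1/2, 1:137/60, 2:35/12, 3:9, 4:39/20, 5:1/5, 6:73/15, 7:35/12, 8:205/12, 9:0, 10:137/60.
8 has the largest value, 205/12, making it the main broker — the node through which the most shortest paths run.

8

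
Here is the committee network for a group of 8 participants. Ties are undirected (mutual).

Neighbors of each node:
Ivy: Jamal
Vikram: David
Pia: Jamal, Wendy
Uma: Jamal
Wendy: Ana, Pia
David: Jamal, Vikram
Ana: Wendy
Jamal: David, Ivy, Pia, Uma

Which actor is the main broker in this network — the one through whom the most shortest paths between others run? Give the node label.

Jamal

Unnormalized betweenness of each node: Ana:0, David:6, Ivy:0, Jamal:17, Pia:10, Uma:0, Vikram:0, Wendy:6.
Jamal has the largest value, 17, making it the main broker — the node through which the most shortest paths run.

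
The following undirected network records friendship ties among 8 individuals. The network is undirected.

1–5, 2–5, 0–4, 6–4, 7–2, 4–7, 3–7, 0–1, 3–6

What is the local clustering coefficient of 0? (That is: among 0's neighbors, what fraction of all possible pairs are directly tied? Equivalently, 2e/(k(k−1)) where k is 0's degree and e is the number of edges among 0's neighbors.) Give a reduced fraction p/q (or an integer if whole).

0's neighbors: 1 and 4 (k = 2).
Possible neighbor pairs: C(2,2) = 1. Edges among them: none → e = 0.
Clustering(0) = 0/1.

0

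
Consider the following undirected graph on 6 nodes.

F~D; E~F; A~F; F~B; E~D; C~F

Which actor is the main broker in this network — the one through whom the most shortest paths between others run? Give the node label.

F

Unnormalized betweenness of each node: A:0, B:0, C:0, D:0, E:0, F:9.
F has the largest value, 9, making it the main broker — the node through which the most shortest paths run.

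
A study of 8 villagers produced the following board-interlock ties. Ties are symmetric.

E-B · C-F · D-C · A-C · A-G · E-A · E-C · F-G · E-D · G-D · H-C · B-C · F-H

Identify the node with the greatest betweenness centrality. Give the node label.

C

Unnormalized betweenness of each node: A:37/30, B:0, C:134/15, D:37/30, E:26/15, F:23/15, G:4/3, H:0.
C has the largest value, 134/15, making it the main broker — the node through which the most shortest paths run.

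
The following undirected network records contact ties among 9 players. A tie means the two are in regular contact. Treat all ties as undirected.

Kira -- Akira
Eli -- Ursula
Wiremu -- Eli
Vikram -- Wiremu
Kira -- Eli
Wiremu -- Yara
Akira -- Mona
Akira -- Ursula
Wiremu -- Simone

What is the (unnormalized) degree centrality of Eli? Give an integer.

Eli is directly tied to Kira, Ursula, and Wiremu. That is 3 neighbors, so the degree of Eli is 3.

3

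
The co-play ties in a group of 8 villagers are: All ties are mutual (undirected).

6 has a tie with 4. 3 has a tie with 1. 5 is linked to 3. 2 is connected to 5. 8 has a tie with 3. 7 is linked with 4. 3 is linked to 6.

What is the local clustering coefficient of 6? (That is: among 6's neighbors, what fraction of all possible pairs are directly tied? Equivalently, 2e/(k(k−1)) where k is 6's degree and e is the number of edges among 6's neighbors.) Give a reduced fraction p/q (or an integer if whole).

0

6's neighbors: 3 and 4 (k = 2).
Possible neighbor pairs: C(2,2) = 1. Edges among them: none → e = 0.
Clustering(6) = 0/1.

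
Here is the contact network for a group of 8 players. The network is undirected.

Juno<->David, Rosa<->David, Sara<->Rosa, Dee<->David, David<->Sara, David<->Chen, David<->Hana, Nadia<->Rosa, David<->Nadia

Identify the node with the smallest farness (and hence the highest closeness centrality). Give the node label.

David

Farness (sum of distances to all others) for each node — Chen:13, David:7, Dee:13, Hana:13, Juno:13, Nadia:12, Rosa:11, Sara:12.
The smallest farness is 7, for David, so David has the highest closeness.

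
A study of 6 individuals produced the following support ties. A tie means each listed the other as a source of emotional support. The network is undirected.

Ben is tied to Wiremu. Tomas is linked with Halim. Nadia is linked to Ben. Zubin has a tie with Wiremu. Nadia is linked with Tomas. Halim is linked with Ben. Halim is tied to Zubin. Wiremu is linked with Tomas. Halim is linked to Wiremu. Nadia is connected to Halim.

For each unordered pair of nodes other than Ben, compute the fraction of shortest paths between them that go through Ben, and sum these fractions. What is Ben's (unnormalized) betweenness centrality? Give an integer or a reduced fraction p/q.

Pairs whose geodesics pass through Ben — Wiremu–Nadia: 1/3.
All other pairs contribute 0.
Summing the contributions gives betweenness(Ben) = 1/3.

1/3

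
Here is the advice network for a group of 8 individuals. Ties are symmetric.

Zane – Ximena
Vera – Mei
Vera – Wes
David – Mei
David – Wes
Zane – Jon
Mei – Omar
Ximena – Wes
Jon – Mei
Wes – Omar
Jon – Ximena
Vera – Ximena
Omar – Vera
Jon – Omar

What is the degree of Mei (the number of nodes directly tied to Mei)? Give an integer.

Mei is directly tied to David, Jon, Omar, and Vera. That is 4 neighbors, so the degree of Mei is 4.

4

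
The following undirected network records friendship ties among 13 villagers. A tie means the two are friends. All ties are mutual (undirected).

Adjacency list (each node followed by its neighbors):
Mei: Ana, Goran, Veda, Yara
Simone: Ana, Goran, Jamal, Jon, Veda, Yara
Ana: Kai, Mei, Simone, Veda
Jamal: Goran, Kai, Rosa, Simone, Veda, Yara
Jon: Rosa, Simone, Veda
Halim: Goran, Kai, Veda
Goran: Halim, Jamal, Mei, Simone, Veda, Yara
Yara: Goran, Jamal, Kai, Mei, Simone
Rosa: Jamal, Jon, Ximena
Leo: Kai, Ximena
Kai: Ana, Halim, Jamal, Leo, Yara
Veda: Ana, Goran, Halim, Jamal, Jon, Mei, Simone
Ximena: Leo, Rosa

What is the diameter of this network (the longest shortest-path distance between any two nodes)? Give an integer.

Eccentricity of each node (its greatest distance to any other): Ana:3, Goran:3, Halim:3, Jamal:2, Jon:3, Kai:3, Leo:3, Mei:4, Rosa:3, Simone:3, Veda:3, Ximena:4, Yara:3.
The maximum eccentricity is 4, realized for instance by the pair Ximena–Mei via Ximena – Leo – Kai – Ana – Mei. So the diameter is 4.

4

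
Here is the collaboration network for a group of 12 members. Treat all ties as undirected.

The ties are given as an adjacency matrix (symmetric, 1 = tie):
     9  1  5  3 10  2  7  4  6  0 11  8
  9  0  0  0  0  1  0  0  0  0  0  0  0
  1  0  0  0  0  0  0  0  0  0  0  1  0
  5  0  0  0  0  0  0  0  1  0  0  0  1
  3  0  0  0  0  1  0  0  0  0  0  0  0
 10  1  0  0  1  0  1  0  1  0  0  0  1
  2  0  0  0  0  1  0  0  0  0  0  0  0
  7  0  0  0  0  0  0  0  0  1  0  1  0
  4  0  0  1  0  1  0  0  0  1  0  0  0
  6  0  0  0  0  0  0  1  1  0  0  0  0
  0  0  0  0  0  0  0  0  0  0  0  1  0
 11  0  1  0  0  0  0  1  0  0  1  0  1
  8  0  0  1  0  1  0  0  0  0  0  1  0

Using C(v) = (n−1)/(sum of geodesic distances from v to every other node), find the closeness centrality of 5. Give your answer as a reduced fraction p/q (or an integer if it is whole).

11/26

Distances from 5: 0:3, 1:3, 2:3, 3:3, 4:1, 6:2, 7:3, 8:1, 9:3, 10:2, 11:2. Sum = 26.
n = 12, so closeness = 11/26.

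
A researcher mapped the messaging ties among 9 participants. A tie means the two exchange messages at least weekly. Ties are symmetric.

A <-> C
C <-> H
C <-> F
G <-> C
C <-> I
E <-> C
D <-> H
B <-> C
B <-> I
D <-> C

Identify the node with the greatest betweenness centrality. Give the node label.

Unnormalized betweenness of each node: A:0, B:0, C:26, D:0, E:0, F:0, G:0, H:0, I:0.
C has the largest value, 26, making it the main broker — the node through which the most shortest paths run.

C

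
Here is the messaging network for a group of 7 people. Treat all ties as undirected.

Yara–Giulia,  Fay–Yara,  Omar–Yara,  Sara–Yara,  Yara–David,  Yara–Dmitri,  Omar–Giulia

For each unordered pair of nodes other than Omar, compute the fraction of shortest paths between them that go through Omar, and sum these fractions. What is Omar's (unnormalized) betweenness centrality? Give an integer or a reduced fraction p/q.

No shortest path between any pair of other nodes passes through Omar.
Summing the contributions gives betweenness(Omar) = 0.

0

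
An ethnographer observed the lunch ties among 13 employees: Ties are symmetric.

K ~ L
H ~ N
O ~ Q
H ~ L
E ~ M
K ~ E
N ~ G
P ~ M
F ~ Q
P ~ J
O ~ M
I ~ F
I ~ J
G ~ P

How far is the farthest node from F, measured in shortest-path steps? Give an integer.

Distances from F: E:4, G:4, H:6, I:1, J:2, K:5, L:6, M:3, N:5, O:2, P:3, Q:1.
The largest is 6 (to L and H), so the eccentricity of F is 6.

6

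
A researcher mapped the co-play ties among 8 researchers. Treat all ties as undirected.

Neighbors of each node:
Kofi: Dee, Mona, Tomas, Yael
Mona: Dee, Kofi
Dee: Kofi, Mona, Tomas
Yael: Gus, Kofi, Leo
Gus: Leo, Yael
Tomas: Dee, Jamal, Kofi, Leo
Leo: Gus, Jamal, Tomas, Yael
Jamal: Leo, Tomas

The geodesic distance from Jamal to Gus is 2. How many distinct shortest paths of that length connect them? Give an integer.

The shortest distance is 2, and the only length-2 path is Jamal–Leo–Gus. So there is exactly 1 shortest path.

1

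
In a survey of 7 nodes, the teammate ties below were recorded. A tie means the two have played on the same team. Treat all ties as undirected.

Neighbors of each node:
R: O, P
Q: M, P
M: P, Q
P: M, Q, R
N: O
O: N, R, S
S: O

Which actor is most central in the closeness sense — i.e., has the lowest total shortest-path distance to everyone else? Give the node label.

Farness (sum of distances to all others) for each node — M:15, N:16, O:11, P:11, Q:15, R:10, S:16.
The smallest farness is 10, for R, so R has the highest closeness.

R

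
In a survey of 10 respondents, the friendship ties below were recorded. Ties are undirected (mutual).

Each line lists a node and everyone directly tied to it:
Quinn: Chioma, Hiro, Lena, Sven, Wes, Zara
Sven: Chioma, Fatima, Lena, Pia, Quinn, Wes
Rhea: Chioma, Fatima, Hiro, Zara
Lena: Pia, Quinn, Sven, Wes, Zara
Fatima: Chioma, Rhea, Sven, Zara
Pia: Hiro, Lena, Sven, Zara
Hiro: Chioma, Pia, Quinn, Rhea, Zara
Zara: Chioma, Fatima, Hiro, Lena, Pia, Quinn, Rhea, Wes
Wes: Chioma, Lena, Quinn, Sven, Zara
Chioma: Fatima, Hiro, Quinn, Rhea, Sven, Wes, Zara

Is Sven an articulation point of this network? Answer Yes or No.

Even without Sven, every remaining node can still reach every other (the residual graph is connected), so Sven is not a cut vertex.

No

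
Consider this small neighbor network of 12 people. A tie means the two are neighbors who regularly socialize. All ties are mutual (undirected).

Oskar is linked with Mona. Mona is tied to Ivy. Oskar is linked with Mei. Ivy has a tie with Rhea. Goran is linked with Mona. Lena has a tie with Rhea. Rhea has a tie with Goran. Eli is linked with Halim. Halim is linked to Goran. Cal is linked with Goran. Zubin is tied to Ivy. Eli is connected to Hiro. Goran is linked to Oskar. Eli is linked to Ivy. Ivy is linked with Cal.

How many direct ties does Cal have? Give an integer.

Cal is directly tied to Goran and Ivy. That is 2 neighbors, so the degree of Cal is 2.

2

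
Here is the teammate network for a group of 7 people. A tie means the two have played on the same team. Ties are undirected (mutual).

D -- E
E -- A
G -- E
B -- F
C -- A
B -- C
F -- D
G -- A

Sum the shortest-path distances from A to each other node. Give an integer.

Distances from A: B:2, C:1, D:2, E:1, F:3, G:1.
Sum = 2 + 1 + 2 + 1 + 3 + 1 = 10.

10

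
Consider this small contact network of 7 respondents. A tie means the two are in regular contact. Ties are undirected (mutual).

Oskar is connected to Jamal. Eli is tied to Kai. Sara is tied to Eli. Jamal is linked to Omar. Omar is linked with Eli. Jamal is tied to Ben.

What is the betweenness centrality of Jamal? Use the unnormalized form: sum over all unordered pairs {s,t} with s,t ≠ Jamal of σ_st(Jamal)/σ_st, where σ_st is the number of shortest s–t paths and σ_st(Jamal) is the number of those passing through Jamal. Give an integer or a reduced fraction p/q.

Pairs whose geodesics pass through Jamal — Oskar–Ben: 1; Oskar–Kai: 1; Oskar–Eli: 1; Oskar–Omar: 1; Oskar–Sara: 1; Ben–Kai: 1; Ben–Eli: 1; Ben–Omar: 1; Ben–Sara: 1.
All other pairs contribute 0.
Summing the contributions gives betweenness(Jamal) = 9.

9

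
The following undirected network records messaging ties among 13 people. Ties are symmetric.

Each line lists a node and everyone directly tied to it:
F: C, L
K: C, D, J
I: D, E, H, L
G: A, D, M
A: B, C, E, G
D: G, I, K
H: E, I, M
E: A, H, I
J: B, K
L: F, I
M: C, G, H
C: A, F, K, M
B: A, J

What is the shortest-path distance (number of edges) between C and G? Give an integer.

One shortest route is C – M – G, which uses 2 edges, and C and G are not directly tied, so nothing shorter exists. So d(C,G) = 2.

2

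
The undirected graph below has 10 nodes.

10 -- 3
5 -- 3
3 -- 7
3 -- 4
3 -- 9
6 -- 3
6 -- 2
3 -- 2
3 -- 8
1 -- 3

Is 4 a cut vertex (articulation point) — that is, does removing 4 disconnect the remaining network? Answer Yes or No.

Even without 4, every remaining node can still reach every other (the residual graph is connected), so 4 is not a cut vertex.

No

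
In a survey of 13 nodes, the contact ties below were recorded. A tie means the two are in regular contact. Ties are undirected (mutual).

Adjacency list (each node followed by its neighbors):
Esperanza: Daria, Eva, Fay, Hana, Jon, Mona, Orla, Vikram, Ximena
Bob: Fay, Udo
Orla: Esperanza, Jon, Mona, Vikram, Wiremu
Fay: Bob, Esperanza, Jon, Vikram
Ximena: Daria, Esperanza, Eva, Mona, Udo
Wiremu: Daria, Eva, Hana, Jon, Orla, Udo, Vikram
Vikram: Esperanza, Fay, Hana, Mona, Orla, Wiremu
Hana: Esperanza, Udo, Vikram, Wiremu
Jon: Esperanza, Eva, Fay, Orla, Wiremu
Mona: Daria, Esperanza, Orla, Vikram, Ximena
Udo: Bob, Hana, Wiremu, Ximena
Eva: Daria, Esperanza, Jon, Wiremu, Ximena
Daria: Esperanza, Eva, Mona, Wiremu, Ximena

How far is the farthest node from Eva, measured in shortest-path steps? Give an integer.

Distances from Eva: Bob:3, Daria:1, Esperanza:1, Fay:2, Hana:2, Jon:1, Mona:2, Orla:2, Udo:2, Vikram:2, Wiremu:1, Ximena:1.
The largest is 3 (to Bob), so the eccentricity of Eva is 3.

3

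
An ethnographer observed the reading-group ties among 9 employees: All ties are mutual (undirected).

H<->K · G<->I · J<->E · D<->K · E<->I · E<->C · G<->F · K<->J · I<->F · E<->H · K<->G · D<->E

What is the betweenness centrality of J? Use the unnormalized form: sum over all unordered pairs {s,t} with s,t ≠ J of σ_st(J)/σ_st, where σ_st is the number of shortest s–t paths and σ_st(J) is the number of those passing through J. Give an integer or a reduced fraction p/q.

2/3

Pairs whose geodesics pass through J — C–K: 1/3; E–K: 1/3.
All other pairs contribute 0.
Summing the contributions gives betweenness(J) = 2/3.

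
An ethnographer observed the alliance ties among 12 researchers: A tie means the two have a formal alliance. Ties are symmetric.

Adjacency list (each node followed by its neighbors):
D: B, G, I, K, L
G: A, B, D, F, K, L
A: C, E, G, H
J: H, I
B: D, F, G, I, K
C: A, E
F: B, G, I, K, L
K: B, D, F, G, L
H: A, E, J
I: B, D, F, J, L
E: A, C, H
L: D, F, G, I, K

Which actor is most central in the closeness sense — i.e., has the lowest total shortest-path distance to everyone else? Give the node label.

Farness (sum of distances to all others) for each node — A:19, B:20, C:28, D:20, E:25, F:20, G:17, H:24, I:21, J:23, K:21, L:20.
The smallest farness is 17, for G, so G has the highest closeness.

G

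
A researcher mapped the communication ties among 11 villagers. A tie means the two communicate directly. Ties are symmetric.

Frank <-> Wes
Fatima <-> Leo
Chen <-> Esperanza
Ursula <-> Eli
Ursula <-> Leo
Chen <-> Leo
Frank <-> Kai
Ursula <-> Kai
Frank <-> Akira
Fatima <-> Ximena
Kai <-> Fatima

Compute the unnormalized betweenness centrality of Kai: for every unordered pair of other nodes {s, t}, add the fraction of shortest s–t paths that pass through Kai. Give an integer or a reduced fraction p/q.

Pairs whose geodesics pass through Kai — Wes–Fatima: 1; Wes–Leo: 2/2; Wes–Chen: 2/2; Wes–Eli: 1; Wes–Ursula: 1; Wes–Esperanza: 2/2; Wes–Ximena: 1; Fatima–Eli: 1/2; Fatima–Ursula: 1/2; Fatima–Akira: 1; Fatima–Frank: 1; Leo–Akira: 2/2; Leo–Frank: 2/2; Chen–Akira: 2/2 … (+11 more pairs).
All other pairs contribute 0.
Summing the contributions gives betweenness(Kai) = 23.

23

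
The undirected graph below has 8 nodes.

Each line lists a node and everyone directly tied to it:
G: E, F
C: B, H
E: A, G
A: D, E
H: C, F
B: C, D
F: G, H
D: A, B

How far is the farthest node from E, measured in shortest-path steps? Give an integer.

Distances from E: A:1, B:3, C:4, D:2, F:2, G:1, H:3.
The largest is 4 (to C), so the eccentricity of E is 4.

4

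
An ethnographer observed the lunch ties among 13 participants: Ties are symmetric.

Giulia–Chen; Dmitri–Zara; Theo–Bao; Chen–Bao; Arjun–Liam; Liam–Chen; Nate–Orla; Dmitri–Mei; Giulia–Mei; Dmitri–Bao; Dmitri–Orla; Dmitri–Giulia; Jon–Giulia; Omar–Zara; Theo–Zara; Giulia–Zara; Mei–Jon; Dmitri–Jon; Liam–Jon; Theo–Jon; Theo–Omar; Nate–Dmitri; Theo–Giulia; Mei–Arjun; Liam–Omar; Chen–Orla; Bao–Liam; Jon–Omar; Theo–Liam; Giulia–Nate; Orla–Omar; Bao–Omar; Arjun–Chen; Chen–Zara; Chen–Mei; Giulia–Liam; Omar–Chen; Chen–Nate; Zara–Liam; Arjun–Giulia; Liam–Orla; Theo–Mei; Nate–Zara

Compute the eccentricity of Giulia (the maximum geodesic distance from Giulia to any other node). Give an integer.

2

Distances from Giulia: Arjun:1, Bao:2, Chen:1, Dmitri:1, Jon:1, Liam:1, Mei:1, Nate:1, Omar:2, Orla:2, Theo:1, Zara:1.
The largest is 2 (to Orla, Omar, and Bao), so the eccentricity of Giulia is 2.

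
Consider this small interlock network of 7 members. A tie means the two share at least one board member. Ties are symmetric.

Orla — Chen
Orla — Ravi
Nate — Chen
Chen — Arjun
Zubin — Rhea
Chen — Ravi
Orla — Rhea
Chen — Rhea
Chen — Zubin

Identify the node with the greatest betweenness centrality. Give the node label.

Unnormalized betweenness of each node: Arjun:0, Chen:11, Nate:0, Orla:1/2, Ravi:0, Rhea:1/2, Zubin:0.
Chen has the largest value, 11, making it the main broker — the node through which the most shortest paths run.

Chen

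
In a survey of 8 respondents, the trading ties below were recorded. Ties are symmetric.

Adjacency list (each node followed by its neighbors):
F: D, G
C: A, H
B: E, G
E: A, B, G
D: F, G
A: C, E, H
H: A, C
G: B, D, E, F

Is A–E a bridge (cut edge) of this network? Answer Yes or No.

Without the A–E edge there is no alternate route between A and E, so the network disconnects. It is a bridge.

Yes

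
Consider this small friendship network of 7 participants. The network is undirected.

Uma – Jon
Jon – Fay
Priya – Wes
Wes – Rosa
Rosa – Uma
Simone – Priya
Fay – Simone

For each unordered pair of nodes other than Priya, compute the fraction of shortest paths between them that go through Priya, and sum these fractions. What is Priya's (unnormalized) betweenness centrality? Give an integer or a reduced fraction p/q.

Pairs whose geodesics pass through Priya — Wes–Fay: 1; Wes–Simone: 1; Rosa–Simone: 1.
All other pairs contribute 0.
Summing the contributions gives betweenness(Priya) = 3.

3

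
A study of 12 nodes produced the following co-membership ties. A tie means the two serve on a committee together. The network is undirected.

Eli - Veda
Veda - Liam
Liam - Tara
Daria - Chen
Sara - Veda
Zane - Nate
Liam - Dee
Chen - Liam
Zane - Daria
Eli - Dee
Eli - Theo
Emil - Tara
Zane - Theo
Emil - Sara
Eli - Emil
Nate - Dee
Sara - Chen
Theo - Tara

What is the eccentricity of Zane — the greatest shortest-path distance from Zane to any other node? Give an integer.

Distances from Zane: Chen:2, Daria:1, Dee:2, Eli:2, Emil:3, Liam:3, Nate:1, Sara:3, Tara:2, Theo:1, Veda:3.
The largest is 3 (to Liam, Sara, Emil, and Veda), so the eccentricity of Zane is 3.

3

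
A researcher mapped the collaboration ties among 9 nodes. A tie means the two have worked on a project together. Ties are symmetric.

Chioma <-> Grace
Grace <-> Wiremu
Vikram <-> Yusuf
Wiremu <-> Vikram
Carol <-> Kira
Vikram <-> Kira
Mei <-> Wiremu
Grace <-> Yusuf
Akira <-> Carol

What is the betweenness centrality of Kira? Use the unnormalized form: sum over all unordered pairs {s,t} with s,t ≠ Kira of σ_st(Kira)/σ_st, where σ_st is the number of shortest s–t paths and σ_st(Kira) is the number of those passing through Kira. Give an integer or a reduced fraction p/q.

12

Pairs whose geodesics pass through Kira — Chioma–Carol: 2/2; Chioma–Akira: 2/2; Mei–Carol: 1; Mei–Akira: 1; Vikram–Carol: 1; Vikram–Akira: 1; Carol–Wiremu: 1; Carol–Yusuf: 1; Carol–Grace: 2/2; Akira–Wiremu: 1; Akira–Yusuf: 1; Akira–Grace: 2/2.
All other pairs contribute 0.
Summing the contributions gives betweenness(Kira) = 12.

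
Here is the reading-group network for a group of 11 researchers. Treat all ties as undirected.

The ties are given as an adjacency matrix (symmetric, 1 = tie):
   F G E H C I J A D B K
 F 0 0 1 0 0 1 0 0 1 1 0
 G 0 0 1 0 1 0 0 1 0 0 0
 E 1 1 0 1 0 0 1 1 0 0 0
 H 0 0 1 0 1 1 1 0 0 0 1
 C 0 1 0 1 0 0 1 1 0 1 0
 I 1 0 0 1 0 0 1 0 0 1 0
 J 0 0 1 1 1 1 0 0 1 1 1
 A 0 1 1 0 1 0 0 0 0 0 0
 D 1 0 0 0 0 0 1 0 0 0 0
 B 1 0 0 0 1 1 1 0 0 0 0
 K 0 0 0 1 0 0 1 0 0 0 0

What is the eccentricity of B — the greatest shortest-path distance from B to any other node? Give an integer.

Distances from B: A:2, C:1, D:2, E:2, F:1, G:2, H:2, I:1, J:1, K:2.
The largest is 2 (to D, E, G, H, A, and K), so the eccentricity of B is 2.

2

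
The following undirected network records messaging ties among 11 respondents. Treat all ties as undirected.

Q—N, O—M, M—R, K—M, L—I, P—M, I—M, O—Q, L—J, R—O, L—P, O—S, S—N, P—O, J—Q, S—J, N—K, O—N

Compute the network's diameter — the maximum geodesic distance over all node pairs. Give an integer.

3

Eccentricity of each node (its greatest distance to any other): I:3, J:3, K:3, L:3, M:3, N:3, O:2, P:2, Q:3, R:3, S:3.
The maximum eccentricity is 3, realized for instance by the pair J–M via J – Q – O – M. So the diameter is 3.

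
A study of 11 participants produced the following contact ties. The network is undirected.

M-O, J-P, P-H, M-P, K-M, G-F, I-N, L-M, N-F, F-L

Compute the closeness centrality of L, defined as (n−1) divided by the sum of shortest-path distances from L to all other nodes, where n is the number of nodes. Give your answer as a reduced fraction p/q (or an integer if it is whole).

10/21

Distances from L: F:1, G:2, H:3, I:3, J:3, K:2, M:1, N:2, O:2, P:2. Sum = 21.
n = 11, so closeness = 10/21.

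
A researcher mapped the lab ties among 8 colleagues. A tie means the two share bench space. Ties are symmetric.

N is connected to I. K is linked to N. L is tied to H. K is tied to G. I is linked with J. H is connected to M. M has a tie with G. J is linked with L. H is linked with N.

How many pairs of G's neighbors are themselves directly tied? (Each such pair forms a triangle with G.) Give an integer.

G's neighbors are K and M, but none of them are tied to each other, so no triangle contains G.

0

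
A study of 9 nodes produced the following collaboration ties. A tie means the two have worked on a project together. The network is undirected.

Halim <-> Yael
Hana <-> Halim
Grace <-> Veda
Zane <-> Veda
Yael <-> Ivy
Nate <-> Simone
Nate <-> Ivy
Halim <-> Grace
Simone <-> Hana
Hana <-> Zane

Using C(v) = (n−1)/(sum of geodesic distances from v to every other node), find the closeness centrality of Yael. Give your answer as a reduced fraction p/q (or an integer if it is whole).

Distances from Yael: Grace:2, Halim:1, Hana:2, Ivy:1, Nate:2, Simone:3, Veda:3, Zane:3. Sum = 17.
n = 9, so closeness = 8/17.

8/17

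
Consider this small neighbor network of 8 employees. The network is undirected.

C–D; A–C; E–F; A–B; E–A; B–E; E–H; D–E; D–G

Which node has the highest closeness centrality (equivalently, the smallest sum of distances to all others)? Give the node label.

Farness (sum of distances to all others) for each node — A:12, B:13, C:14, D:11, E:9, F:15, G:17, H:15.
The smallest farness is 9, for E, so E has the highest closeness.

E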